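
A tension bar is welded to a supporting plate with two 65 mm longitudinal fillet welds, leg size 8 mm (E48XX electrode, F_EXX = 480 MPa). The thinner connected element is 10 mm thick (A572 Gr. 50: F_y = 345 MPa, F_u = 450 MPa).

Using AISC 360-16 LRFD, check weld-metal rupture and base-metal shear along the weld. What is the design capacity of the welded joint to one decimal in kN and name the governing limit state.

158.8 kN (weld metal governs)

Weld metal: throat = 0.707×8 = 5.656 mm, L = 2×65 = 130 mm. φR_n = 0.75 × 0.6 × 480 × 5.656 × 130 = 158.8 kN.
Base metal shear (10 mm plate): yield φR_n = 1.0×0.6×345×10×130 = 269.1 kN; rupture φR_n = 0.75×0.6×450×10×130 = 263.3 kN; take 263.3 kN (rupture).
Governing: min(158.8, 263.3) = 158.8 kN → weld metal.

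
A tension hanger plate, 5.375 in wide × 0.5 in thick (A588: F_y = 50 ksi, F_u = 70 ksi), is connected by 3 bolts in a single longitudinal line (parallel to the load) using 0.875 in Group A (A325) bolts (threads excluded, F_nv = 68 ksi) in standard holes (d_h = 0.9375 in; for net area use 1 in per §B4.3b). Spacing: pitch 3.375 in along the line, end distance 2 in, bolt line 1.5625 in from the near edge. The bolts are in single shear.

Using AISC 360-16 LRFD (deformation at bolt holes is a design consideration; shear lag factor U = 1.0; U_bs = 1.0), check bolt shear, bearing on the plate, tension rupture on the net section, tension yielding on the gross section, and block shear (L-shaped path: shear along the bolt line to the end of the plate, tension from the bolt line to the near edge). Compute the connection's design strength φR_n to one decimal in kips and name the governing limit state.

92.0 kips (bolt shear governs)

Bolt shear: A_b = π(0.875)²/4 = 0.60132 in². φR_n = 0.75 × 68 × 0.60132 × 3 × 1 = 92.0 kips.
Bearing (0.5 in plate, F_u = 70 ksi): end bolts L_c = 2 − 0.9375/2 = 1.53125, R_n = min(1.2×1.53125×0.5×70, 2.4×0.875×0.5×70) = 64.313 kips/bolt; interior L_c = 3.375 − 0.9375 = 2.4375, R_n = 73.5 kips/bolt. φR_n = 0.75 × (1×64.313 + 2×73.5) = 158.5 kips.
Tension rupture (net): A_n = (5.375 − 1×1)×0.5 = 2.1875 in² (U = 1.0, A_e = A_n). φR_n = 0.75 × 70 × 2.1875 = 114.8 kips.
Tension yield (gross): A_g = 5.375×0.5 = 2.6875 in². φR_n = 0.90 × 50 × 2.6875 = 120.9 kips.
Block shear: shear path 1×[2+2×3.375] = 1×8.75 in, A_gv = 4.375, A_nv = 1×(8.75 − 2.5×1)×0.5 = 3.125 in²; tension to near edge: (1.5625 − 0.5×1)×0.5 = 0.53125 in². R_n = min(0.6×70×3.125, 0.6×50×4.375) + 1.0×70×0.53125 = min(131.25, 131.25) + 37.188 = 168.44 kips. φR_n = 0.75 × 168.44 = 126.3 kips.
Governing: min(92.0, 158.5, 114.8, 120.9, 126.3) = 92.0 kips → bolt shear.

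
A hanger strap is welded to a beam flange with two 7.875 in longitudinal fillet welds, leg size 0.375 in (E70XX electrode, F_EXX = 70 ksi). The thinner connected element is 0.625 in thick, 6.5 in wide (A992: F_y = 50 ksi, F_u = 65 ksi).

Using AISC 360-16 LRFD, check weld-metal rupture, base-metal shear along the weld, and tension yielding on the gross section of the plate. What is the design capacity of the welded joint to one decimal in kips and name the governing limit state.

Weld metal: throat = 0.707×0.375 = 0.26513 in, L = 2×7.875 = 15.75 in. φR_n = 0.75 × 0.6 × 70 × 0.26513 × 15.75 = 131.5 kips.
Base metal shear (0.625 in plate): yield φR_n = 1.0×0.6×50×0.625×15.75 = 295.3 kips; rupture φR_n = 0.75×0.6×65×0.625×15.75 = 287.9 kips; take 287.9 kips (rupture).
Tension yield (gross): A_g = 6.5×0.625 = 4.0625 in². φR_n = 0.90 × 50 × 4.0625 = 182.8 kips.
Governing: min(131.5, 287.9, 182.8) = 131.5 kips → weld metal.

131.5 kips (weld metal governs)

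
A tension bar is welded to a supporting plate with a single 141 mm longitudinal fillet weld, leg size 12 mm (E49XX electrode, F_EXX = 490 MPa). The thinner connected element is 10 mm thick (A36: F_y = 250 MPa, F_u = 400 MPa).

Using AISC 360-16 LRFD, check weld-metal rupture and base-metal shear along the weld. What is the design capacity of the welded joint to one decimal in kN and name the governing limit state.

211.5 kN (base-metal shear governs)

Weld metal: throat = 0.707×12 = 8.484 mm, L = 141 mm. φR_n = 0.75 × 0.6 × 490 × 8.484 × 141 = 263.8 kN.
Base metal shear (10 mm plate): yield φR_n = 1.0×0.6×250×10×141 = 211.5 kN; rupture φR_n = 0.75×0.6×400×10×141 = 253.8 kN; take 211.5 kN (yield).
Governing: min(263.8, 211.5) = 211.5 kN → base-metal shear.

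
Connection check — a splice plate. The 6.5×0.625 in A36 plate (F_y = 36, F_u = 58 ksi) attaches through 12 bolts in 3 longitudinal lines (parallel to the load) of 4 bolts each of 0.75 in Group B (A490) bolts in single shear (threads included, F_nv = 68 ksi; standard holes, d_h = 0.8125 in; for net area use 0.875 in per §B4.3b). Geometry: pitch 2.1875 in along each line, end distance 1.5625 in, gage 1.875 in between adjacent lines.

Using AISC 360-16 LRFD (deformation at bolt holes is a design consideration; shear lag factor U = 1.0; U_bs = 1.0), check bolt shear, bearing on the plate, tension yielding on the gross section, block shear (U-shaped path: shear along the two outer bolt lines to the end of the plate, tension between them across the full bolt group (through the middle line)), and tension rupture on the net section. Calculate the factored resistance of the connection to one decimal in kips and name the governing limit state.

Bolt shear: A_b = π(0.75)²/4 = 0.44179 in². φR_n = 0.75 × 68 × 0.44179 × 12 × 1 = 270.4 kips.
Bearing (0.625 in plate, F_u = 58 ksi): end bolts L_c = 1.5625 − 0.8125/2 = 1.15625, R_n = min(1.2×1.15625×0.625×58, 2.4×0.75×0.625×58) = 50.297 kips/bolt; interior L_c = 2.1875 − 0.8125 = 1.375, R_n = 59.813 kips/bolt. φR_n = 0.75 × (3×50.297 + 9×59.813) = 516.9 kips.
Tension yield (gross): A_g = 6.5×0.625 = 4.0625 in². φR_n = 0.90 × 36 × 4.0625 = 131.6 kips.
Block shear: shear path 2×[1.5625+3×2.1875] = 2×8.125 in, A_gv = 10.156, A_nv = 2×(8.125 − 3.5×0.875)×0.625 = 6.3281 in²; tension across gage: (3.75 − 2×0.875)×0.625 = 1.25 in². R_n = min(0.6×58×6.3281, 0.6×36×10.156) + 1.0×58×1.25 = min(220.22, 219.37) + 72.5 = 291.87 kips. φR_n = 0.75 × 291.87 = 218.9 kips.
Tension rupture (net): A_n = (6.5 − 3×0.875)×0.625 = 2.4219 in² (U = 1.0, A_e = A_n). φR_n = 0.75 × 58 × 2.4219 = 105.4 kips.
Governing: min(270.4, 516.9, 131.6, 218.9, 105.4) = 105.4 kips → net-section rupture.

105.4 kips (net-section rupture governs)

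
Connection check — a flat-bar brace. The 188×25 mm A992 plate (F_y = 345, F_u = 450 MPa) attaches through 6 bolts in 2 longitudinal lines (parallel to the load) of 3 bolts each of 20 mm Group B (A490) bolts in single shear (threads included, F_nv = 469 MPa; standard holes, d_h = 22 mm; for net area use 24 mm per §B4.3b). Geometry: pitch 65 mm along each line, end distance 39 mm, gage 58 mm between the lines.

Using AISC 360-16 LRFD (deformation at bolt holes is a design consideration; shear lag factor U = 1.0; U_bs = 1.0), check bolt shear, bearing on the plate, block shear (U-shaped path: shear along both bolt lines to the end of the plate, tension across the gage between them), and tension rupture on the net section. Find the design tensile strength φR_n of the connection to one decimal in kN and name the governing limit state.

Bolt shear: A_b = π(20)²/4 = 314.16 mm². φR_n = 0.75 × 469 × 314.16 × 6 × 1 = 663.0 kN.
Bearing (25 mm plate, F_u = 450 MPa): end bolts L_c = 39 − 22/2 = 28, R_n = min(1.2×28×25×450, 2.4×20×25×450) = 378 kN/bolt; interior L_c = 65 − 22 = 43, R_n = 540 kN/bolt. φR_n = 0.75 × (2×378 + 4×540) = 2187.0 kN.
Block shear: shear path 2×[39+2×65] = 2×169 mm, A_gv = 8450, A_nv = 2×(169 − 2.5×24)×25 = 5450 mm²; tension across gage: (58 − 1×24)×25 = 850 mm². R_n = min(0.6×450×5450, 0.6×345×8450) + 1.0×450×850 = min(1471.5, 1749.2) + 382.5 = 1854 kN. φR_n = 0.75 × 1854 = 1390.5 kN.
Tension rupture (net): A_n = (188 − 2×24)×25 = 3500 mm² (U = 1.0, A_e = A_n). φR_n = 0.75 × 450 × 3500 = 1181.3 kN.
Governing: min(663.0, 2187.0, 1390.5, 1181.3) = 663.0 kN → bolt shear.

663.0 kN (bolt shear governs)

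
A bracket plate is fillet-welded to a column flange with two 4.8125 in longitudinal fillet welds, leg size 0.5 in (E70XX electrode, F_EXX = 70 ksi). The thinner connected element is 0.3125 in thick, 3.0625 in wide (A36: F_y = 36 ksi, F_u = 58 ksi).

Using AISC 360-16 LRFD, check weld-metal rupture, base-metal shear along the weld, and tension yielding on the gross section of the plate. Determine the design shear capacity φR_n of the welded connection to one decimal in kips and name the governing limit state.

Weld metal: throat = 0.707×0.5 = 0.3535 in, L = 2×4.8125 = 9.625 in. φR_n = 0.75 × 0.6 × 70 × 0.3535 × 9.625 = 107.2 kips.
Base metal shear (0.3125 in plate): yield φR_n = 1.0×0.6×36×0.3125×9.625 = 65.0 kips; rupture φR_n = 0.75×0.6×58×0.3125×9.625 = 78.5 kips; take 65.0 kips (yield).
Tension yield (gross): A_g = 3.0625×0.3125 = 0.95703 in². φR_n = 0.90 × 36 × 0.95703 = 31.0 kips.
Governing: min(107.2, 65.0, 31.0) = 31.0 kips → gross-section yield.

31.0 kips (gross-section yield governs)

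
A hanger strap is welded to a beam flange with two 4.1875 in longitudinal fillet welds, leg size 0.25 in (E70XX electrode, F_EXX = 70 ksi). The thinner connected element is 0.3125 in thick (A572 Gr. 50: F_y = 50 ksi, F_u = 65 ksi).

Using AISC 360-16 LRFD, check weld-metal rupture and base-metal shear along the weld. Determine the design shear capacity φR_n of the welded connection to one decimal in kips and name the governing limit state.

Weld metal: throat = 0.707×0.25 = 0.17675 in, L = 2×4.1875 = 8.375 in. φR_n = 0.75 × 0.6 × 70 × 0.17675 × 8.375 = 46.6 kips.
Base metal shear (0.3125 in plate): yield φR_n = 1.0×0.6×50×0.3125×8.375 = 78.5 kips; rupture φR_n = 0.75×0.6×65×0.3125×8.375 = 76.6 kips; take 76.6 kips (rupture).
Governing: min(46.6, 76.6) = 46.6 kips → weld metal.

46.6 kips (weld metal governs)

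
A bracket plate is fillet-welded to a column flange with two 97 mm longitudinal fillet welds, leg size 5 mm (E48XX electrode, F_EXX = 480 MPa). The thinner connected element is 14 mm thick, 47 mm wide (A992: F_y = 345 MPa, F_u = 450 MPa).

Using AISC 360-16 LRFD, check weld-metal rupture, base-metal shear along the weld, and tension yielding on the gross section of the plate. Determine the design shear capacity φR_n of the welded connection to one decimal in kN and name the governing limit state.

Weld metal: throat = 0.707×5 = 3.535 mm, L = 2×97 = 194 mm. φR_n = 0.75 × 0.6 × 480 × 3.535 × 194 = 148.1 kN.
Base metal shear (14 mm plate): yield φR_n = 1.0×0.6×345×14×194 = 562.2 kN; rupture φR_n = 0.75×0.6×450×14×194 = 550.0 kN; take 550.0 kN (rupture).
Tension yield (gross): A_g = 47×14 = 658 mm². φR_n = 0.90 × 345 × 658 = 204.3 kN.
Governing: min(148.1, 550.0, 204.3) = 148.1 kN → weld metal.

148.1 kN (weld metal governs)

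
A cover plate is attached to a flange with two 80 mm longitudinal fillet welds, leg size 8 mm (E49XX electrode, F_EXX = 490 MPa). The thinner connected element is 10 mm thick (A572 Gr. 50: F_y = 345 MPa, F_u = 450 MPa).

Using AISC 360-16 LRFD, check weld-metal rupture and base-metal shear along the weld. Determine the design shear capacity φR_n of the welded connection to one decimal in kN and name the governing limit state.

Weld metal: throat = 0.707×8 = 5.656 mm, L = 2×80 = 160 mm. φR_n = 0.75 × 0.6 × 490 × 5.656 × 160 = 199.5 kN.
Base metal shear (10 mm plate): yield φR_n = 1.0×0.6×345×10×160 = 331.2 kN; rupture φR_n = 0.75×0.6×450×10×160 = 324.0 kN; take 324.0 kN (rupture).
Governing: min(199.5, 324.0) = 199.5 kN → weld metal.

199.5 kN (weld metal governs)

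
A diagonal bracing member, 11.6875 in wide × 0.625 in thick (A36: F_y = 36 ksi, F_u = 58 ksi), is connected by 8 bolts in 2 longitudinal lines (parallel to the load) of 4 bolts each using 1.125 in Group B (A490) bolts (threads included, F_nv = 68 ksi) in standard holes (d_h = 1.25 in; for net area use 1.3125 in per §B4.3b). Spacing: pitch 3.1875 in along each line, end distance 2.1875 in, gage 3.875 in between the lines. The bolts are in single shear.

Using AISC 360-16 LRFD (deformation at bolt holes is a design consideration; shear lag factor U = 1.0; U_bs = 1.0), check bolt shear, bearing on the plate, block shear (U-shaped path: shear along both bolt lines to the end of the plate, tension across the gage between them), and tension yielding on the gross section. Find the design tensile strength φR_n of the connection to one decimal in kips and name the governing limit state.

Bolt shear: A_b = π(1.125)²/4 = 0.99402 in². φR_n = 0.75 × 68 × 0.99402 × 8 × 1 = 405.6 kips.
Bearing (0.625 in plate, F_u = 58 ksi): end bolts L_c = 2.1875 − 1.25/2 = 1.5625, R_n = min(1.2×1.5625×0.625×58, 2.4×1.125×0.625×58) = 67.969 kips/bolt; interior L_c = 3.1875 − 1.25 = 1.9375, R_n = 84.281 kips/bolt. φR_n = 0.75 × (2×67.969 + 6×84.281) = 481.2 kips.
Block shear: shear path 2×[2.1875+3×3.1875] = 2×11.75 in, A_gv = 14.688, A_nv = 2×(11.75 − 3.5×1.3125)×0.625 = 8.9453 in²; tension across gage: (3.875 − 1×1.3125)×0.625 = 1.6016 in². R_n = min(0.6×58×8.9453, 0.6×36×14.688) + 1.0×58×1.6016 = min(311.3, 317.26) + 92.893 = 404.19 kips. φR_n = 0.75 × 404.19 = 303.1 kips.
Tension yield (gross): A_g = 11.6875×0.625 = 7.3047 in². φR_n = 0.90 × 36 × 7.3047 = 236.7 kips.
Governing: min(405.6, 481.2, 303.1, 236.7) = 236.7 kips → gross-section yield.

236.7 kips (gross-section yield governs)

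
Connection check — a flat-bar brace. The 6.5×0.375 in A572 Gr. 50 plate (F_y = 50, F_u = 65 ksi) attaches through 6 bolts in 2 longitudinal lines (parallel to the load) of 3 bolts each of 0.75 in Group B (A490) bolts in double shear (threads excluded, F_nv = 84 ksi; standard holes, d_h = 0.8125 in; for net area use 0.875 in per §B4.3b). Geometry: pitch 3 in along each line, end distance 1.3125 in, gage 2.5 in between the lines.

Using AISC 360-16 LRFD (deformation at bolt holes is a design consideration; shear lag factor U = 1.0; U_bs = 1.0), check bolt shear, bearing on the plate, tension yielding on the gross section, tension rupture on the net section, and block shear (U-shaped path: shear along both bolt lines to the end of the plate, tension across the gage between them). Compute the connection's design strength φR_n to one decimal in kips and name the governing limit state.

Bolt shear: A_b = π(0.75)²/4 = 0.44179 in². φR_n = 0.75 × 84 × 0.44179 × 6 × 2 = 334.0 kips.
Bearing (0.375 in plate, F_u = 65 ksi): end bolts L_c = 1.3125 − 0.8125/2 = 0.90625, R_n = min(1.2×0.90625×0.375×65, 2.4×0.75×0.375×65) = 26.508 kips/bolt; interior L_c = 3 − 0.8125 = 2.1875, R_n = 43.875 kips/bolt. φR_n = 0.75 × (2×26.508 + 4×43.875) = 171.4 kips.
Tension yield (gross): A_g = 6.5×0.375 = 2.4375 in². φR_n = 0.90 × 50 × 2.4375 = 109.7 kips.
Tension rupture (net): A_n = (6.5 − 2×0.875)×0.375 = 1.7813 in² (U = 1.0, A_e = A_n). φR_n = 0.75 × 65 × 1.7813 = 86.8 kips.
Block shear: shear path 2×[1.3125+2×3] = 2×7.3125 in, A_gv = 5.4844, A_nv = 2×(7.3125 − 2.5×0.875)×0.375 = 3.8438 in²; tension across gage: (2.5 − 1×0.875)×0.375 = 0.60938 in². R_n = min(0.6×65×3.8438, 0.6×50×5.4844) + 1.0×65×0.60938 = min(149.91, 164.53) + 39.61 = 189.52 kips. φR_n = 0.75 × 189.52 = 142.1 kips.
Governing: min(334.0, 171.4, 109.7, 86.8, 142.1) = 86.8 kips → net-section rupture.

86.8 kips (net-section rupture governs)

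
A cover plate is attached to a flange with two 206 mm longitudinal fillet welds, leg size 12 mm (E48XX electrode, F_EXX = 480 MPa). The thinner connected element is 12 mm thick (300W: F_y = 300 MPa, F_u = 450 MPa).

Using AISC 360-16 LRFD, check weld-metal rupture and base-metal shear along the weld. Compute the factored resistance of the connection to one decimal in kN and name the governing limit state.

Weld metal: throat = 0.707×12 = 8.484 mm, L = 2×206 = 412 mm. φR_n = 0.75 × 0.6 × 480 × 8.484 × 412 = 755.0 kN.
Base metal shear (12 mm plate): yield φR_n = 1.0×0.6×300×12×412 = 889.9 kN; rupture φR_n = 0.75×0.6×450×12×412 = 1001.2 kN; take 889.9 kN (yield).
Governing: min(755.0, 889.9) = 755.0 kN → weld metal.

755.0 kN (weld metal governs)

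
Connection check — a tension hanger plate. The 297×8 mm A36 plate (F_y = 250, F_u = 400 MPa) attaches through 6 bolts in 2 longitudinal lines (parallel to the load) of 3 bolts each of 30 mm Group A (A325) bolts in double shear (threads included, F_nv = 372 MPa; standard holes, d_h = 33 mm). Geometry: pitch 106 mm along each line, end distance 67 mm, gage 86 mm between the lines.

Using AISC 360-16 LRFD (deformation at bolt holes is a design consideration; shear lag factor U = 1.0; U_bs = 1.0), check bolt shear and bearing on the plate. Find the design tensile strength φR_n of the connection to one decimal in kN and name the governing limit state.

982.1 kN (bearing governs)

Bolt shear: A_b = π(30)²/4 = 706.86 mm². φR_n = 0.75 × 372 × 706.86 × 6 × 2 = 2366.6 kN.
Bearing (8 mm plate, F_u = 400 MPa): end bolts L_c = 67 − 33/2 = 50.5, R_n = min(1.2×50.5×8×400, 2.4×30×8×400) = 193.92 kN/bolt; interior L_c = 106 − 33 = 73, R_n = 230.4 kN/bolt. φR_n = 0.75 × (2×193.92 + 4×230.4) = 982.1 kN.
Governing: min(2366.6, 982.1) = 982.1 kN → bearing.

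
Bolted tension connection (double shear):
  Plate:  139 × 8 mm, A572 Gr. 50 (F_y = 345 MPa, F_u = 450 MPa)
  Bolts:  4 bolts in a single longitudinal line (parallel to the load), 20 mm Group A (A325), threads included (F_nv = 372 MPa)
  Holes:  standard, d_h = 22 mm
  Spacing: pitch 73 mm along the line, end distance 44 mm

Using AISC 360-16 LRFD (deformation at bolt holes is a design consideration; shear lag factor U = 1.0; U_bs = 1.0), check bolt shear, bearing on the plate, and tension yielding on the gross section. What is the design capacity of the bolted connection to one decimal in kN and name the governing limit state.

Bolt shear: A_b = π(20)²/4 = 314.16 mm². φR_n = 0.75 × 372 × 314.16 × 4 × 2 = 701.2 kN.
Bearing (8 mm plate, F_u = 450 MPa): end bolts L_c = 44 − 22/2 = 33, R_n = min(1.2×33×8×450, 2.4×20×8×450) = 142.56 kN/bolt; interior L_c = 73 − 22 = 51, R_n = 172.8 kN/bolt. φR_n = 0.75 × (1×142.56 + 3×172.8) = 495.7 kN.
Tension yield (gross): A_g = 139×8 = 1112 mm². φR_n = 0.90 × 345 × 1112 = 345.3 kN.
Governing: min(701.2, 495.7, 345.3) = 345.3 kN → gross-section yield.

345.3 kN (gross-section yield governs)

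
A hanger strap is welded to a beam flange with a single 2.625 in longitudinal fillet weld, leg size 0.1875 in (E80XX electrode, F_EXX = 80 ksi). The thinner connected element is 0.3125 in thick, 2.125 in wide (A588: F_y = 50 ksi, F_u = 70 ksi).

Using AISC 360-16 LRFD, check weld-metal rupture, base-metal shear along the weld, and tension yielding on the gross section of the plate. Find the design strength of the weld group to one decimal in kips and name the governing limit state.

Weld metal: throat = 0.707×0.1875 = 0.13256 in, L = 2.625 in. φR_n = 0.75 × 0.6 × 80 × 0.13256 × 2.625 = 12.5 kips.
Base metal shear (0.3125 in plate): yield φR_n = 1.0×0.6×50×0.3125×2.625 = 24.6 kips; rupture φR_n = 0.75×0.6×70×0.3125×2.625 = 25.8 kips; take 24.6 kips (yield).
Tension yield (gross): A_g = 2.125×0.3125 = 0.66406 in². φR_n = 0.90 × 50 × 0.66406 = 29.9 kips.
Governing: min(12.5, 24.6, 29.9) = 12.5 kips → weld metal.

12.5 kips (weld metal governs)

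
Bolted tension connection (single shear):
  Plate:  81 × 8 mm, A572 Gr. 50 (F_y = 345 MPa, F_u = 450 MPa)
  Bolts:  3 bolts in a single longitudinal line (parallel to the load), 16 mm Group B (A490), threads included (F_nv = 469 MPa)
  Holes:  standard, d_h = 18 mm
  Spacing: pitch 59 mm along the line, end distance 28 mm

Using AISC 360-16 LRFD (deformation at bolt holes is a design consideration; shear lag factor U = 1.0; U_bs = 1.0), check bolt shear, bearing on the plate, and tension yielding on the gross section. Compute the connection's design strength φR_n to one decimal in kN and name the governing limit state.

Bolt shear: A_b = π(16)²/4 = 201.06 mm². φR_n = 0.75 × 469 × 201.06 × 3 × 1 = 212.2 kN.
Bearing (8 mm plate, F_u = 450 MPa): end bolts L_c = 28 − 18/2 = 19, R_n = min(1.2×19×8×450, 2.4×16×8×450) = 82.08 kN/bolt; interior L_c = 59 − 18 = 41, R_n = 138.24 kN/bolt. φR_n = 0.75 × (1×82.08 + 2×138.24) = 268.9 kN.
Tension yield (gross): A_g = 81×8 = 648 mm². φR_n = 0.90 × 345 × 648 = 201.2 kN.
Governing: min(212.2, 268.9, 201.2) = 201.2 kN → gross-section yield.

201.2 kN (gross-section yield governs)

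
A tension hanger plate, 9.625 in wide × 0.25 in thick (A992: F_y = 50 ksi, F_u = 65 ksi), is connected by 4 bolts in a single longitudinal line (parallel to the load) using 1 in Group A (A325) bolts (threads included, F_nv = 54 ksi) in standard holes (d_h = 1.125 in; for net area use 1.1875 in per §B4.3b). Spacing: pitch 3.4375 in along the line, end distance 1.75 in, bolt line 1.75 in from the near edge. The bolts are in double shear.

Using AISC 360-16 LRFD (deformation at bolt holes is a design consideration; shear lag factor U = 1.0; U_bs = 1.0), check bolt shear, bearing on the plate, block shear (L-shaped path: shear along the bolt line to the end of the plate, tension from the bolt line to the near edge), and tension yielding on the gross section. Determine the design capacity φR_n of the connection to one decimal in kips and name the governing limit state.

Bolt shear: A_b = π(1)²/4 = 0.7854 in². φR_n = 0.75 × 54 × 0.7854 × 4 × 2 = 254.5 kips.
Bearing (0.25 in plate, F_u = 65 ksi): end bolts L_c = 1.75 − 1.125/2 = 1.1875, R_n = min(1.2×1.1875×0.25×65, 2.4×1×0.25×65) = 23.156 kips/bolt; interior L_c = 3.4375 − 1.125 = 2.3125, R_n = 39 kips/bolt. φR_n = 0.75 × (1×23.156 + 3×39) = 105.1 kips.
Block shear: shear path 1×[1.75+3×3.4375] = 1×12.0625 in, A_gv = 3.0156, A_nv = 1×(12.0625 − 3.5×1.1875)×0.25 = 1.9766 in²; tension to near edge: (1.75 − 0.5×1.1875)×0.25 = 0.28906 in². R_n = min(0.6×65×1.9766, 0.6×50×3.0156) + 1.0×65×0.28906 = min(77.087, 90.468) + 18.789 = 95.876 kips. φR_n = 0.75 × 95.876 = 71.9 kips.
Tension yield (gross): A_g = 9.625×0.25 = 2.4063 in². φR_n = 0.90 × 50 × 2.4063 = 108.3 kips.
Governing: min(254.5, 105.1, 71.9, 108.3) = 71.9 kips → block shear.

71.9 kips (block shear governs)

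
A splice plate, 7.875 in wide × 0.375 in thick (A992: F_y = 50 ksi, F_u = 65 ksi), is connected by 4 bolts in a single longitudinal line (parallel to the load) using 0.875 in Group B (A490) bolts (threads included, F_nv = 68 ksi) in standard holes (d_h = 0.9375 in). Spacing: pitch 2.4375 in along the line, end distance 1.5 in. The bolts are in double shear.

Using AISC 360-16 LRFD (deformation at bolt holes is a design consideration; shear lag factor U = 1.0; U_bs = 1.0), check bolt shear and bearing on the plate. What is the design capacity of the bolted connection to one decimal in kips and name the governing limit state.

Bolt shear: A_b = π(0.875)²/4 = 0.60132 in². φR_n = 0.75 × 68 × 0.60132 × 4 × 2 = 245.3 kips.
Bearing (0.375 in plate, F_u = 65 ksi): end bolts L_c = 1.5 − 0.9375/2 = 1.03125, R_n = min(1.2×1.03125×0.375×65, 2.4×0.875×0.375×65) = 30.164 kips/bolt; interior L_c = 2.4375 − 0.9375 = 1.5, R_n = 43.875 kips/bolt. φR_n = 0.75 × (1×30.164 + 3×43.875) = 121.3 kips.
Governing: min(245.3, 121.3) = 121.3 kips → bearing.

121.3 kips (bearing governs)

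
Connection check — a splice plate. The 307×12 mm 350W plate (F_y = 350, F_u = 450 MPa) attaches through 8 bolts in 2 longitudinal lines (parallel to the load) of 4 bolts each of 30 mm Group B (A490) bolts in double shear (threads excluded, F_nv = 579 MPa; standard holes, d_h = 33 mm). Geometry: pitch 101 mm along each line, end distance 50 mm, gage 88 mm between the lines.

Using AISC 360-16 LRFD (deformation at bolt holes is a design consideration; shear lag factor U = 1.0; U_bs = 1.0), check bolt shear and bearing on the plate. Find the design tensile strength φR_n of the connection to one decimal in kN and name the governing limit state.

Bolt shear: A_b = π(30)²/4 = 706.86 mm². φR_n = 0.75 × 579 × 706.86 × 8 × 2 = 4911.3 kN.
Bearing (12 mm plate, F_u = 450 MPa): end bolts L_c = 50 − 33/2 = 33.5, R_n = min(1.2×33.5×12×450, 2.4×30×12×450) = 217.08 kN/bolt; interior L_c = 101 − 33 = 68, R_n = 388.8 kN/bolt. φR_n = 0.75 × (2×217.08 + 6×388.8) = 2075.2 kN.
Governing: min(4911.3, 2075.2) = 2075.2 kN → bearing.

2075.2 kN (bearing governs)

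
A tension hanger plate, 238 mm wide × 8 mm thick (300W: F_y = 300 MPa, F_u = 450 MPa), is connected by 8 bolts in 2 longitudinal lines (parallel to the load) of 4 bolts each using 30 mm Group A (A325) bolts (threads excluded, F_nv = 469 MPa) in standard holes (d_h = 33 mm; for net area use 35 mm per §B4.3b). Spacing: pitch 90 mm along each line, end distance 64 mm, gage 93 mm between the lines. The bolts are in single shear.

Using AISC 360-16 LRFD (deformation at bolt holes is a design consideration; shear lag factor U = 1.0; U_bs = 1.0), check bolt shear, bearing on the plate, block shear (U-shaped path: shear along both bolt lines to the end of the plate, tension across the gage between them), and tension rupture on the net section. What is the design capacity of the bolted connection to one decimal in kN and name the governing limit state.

Bolt shear: A_b = π(30)²/4 = 706.86 mm². φR_n = 0.75 × 469 × 706.86 × 8 × 1 = 1989.1 kN.
Bearing (8 mm plate, F_u = 450 MPa): end bolts L_c = 64 − 33/2 = 47.5, R_n = min(1.2×47.5×8×450, 2.4×30×8×450) = 205.2 kN/bolt; interior L_c = 90 − 33 = 57, R_n = 246.24 kN/bolt. φR_n = 0.75 × (2×205.2 + 6×246.24) = 1415.9 kN.
Block shear: shear path 2×[64+3×90] = 2×334 mm, A_gv = 5344, A_nv = 2×(334 − 3.5×35)×8 = 3384 mm²; tension across gage: (93 − 1×35)×8 = 464 mm². R_n = min(0.6×450×3384, 0.6×300×5344) + 1.0×450×464 = min(913.68, 961.92) + 208.8 = 1122.5 kN. φR_n = 0.75 × 1122.5 = 841.9 kN.
Tension rupture (net): A_n = (238 − 2×35)×8 = 1344 mm² (U = 1.0, A_e = A_n). φR_n = 0.75 × 450 × 1344 = 453.6 kN.
Governing: min(1989.1, 1415.9, 841.9, 453.6) = 453.6 kN → net-section rupture.

453.6 kN (net-section rupture governs)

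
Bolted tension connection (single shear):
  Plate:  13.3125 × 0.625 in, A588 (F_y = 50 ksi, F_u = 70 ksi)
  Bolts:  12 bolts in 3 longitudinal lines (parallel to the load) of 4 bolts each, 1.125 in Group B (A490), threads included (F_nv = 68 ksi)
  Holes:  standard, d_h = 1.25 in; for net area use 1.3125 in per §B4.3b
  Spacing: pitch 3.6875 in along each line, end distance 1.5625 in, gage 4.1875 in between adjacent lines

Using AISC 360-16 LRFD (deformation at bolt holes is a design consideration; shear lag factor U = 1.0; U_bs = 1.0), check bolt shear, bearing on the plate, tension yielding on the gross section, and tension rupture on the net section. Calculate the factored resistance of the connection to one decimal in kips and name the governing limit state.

307.6 kips (net-section rupture governs)

Bolt shear: A_b = π(1.125)²/4 = 0.99402 in². φR_n = 0.75 × 68 × 0.99402 × 12 × 1 = 608.3 kips.
Bearing (0.625 in plate, F_u = 70 ksi): end bolts L_c = 1.5625 − 1.25/2 = 0.9375, R_n = min(1.2×0.9375×0.625×70, 2.4×1.125×0.625×70) = 49.219 kips/bolt; interior L_c = 3.6875 − 1.25 = 2.4375, R_n = 118.13 kips/bolt. φR_n = 0.75 × (3×49.219 + 9×118.13) = 908.1 kips.
Tension yield (gross): A_g = 13.3125×0.625 = 8.3203 in². φR_n = 0.90 × 50 × 8.3203 = 374.4 kips.
Tension rupture (net): A_n = (13.3125 − 3×1.3125)×0.625 = 5.8594 in² (U = 1.0, A_e = A_n). φR_n = 0.75 × 70 × 5.8594 = 307.6 kips.
Governing: min(608.3, 908.1, 374.4, 307.6) = 307.6 kips → net-section rupture.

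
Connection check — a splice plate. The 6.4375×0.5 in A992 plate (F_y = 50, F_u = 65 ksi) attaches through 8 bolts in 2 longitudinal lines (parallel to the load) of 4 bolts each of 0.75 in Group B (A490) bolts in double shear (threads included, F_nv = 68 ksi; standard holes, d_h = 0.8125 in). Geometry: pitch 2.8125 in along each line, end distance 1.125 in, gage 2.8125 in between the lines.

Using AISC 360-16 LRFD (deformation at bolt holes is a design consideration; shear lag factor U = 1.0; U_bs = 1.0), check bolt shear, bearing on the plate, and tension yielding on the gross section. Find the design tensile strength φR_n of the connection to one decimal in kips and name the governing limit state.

Bolt shear: A_b = π(0.75)²/4 = 0.44179 in². φR_n = 0.75 × 68 × 0.44179 × 8 × 2 = 360.5 kips.
Bearing (0.5 in plate, F_u = 65 ksi): end bolts L_c = 1.125 − 0.8125/2 = 0.71875, R_n = min(1.2×0.71875×0.5×65, 2.4×0.75×0.5×65) = 28.031 kips/bolt; interior L_c = 2.8125 − 0.8125 = 2, R_n = 58.5 kips/bolt. φR_n = 0.75 × (2×28.031 + 6×58.5) = 305.3 kips.
Tension yield (gross): A_g = 6.4375×0.5 = 3.2188 in². φR_n = 0.90 × 50 × 3.2188 = 144.8 kips.
Governing: min(360.5, 305.3, 144.8) = 144.8 kips → gross-section yield.

144.8 kips (gross-section yield governs)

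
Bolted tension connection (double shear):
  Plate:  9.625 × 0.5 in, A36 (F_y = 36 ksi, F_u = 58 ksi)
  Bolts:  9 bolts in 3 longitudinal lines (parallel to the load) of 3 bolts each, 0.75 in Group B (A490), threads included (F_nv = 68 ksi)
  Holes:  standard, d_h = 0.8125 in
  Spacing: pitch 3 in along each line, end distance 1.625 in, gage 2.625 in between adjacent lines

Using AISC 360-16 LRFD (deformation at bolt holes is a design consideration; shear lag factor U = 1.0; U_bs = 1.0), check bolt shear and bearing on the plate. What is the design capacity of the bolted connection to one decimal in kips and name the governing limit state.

330.3 kips (bearing governs)

Bolt shear: A_b = π(0.75)²/4 = 0.44179 in². φR_n = 0.75 × 68 × 0.44179 × 9 × 2 = 405.6 kips.
Bearing (0.5 in plate, F_u = 58 ksi): end bolts L_c = 1.625 − 0.8125/2 = 1.21875, R_n = min(1.2×1.21875×0.5×58, 2.4×0.75×0.5×58) = 42.413 kips/bolt; interior L_c = 3 − 0.8125 = 2.1875, R_n = 52.2 kips/bolt. φR_n = 0.75 × (3×42.413 + 6×52.2) = 330.3 kips.
Governing: min(405.6, 330.3) = 330.3 kips → bearing.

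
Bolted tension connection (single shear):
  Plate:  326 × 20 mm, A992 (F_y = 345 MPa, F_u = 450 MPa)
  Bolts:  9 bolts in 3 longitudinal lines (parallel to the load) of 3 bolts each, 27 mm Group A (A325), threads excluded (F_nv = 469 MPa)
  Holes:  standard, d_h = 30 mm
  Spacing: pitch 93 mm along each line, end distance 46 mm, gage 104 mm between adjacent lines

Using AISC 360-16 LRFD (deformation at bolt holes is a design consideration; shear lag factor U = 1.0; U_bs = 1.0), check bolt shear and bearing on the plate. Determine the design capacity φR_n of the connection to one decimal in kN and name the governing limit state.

1812.6 kN (bolt shear governs)

Bolt shear: A_b = π(27)²/4 = 572.56 mm². φR_n = 0.75 × 469 × 572.56 × 9 × 1 = 1812.6 kN.
Bearing (20 mm plate, F_u = 450 MPa): end bolts L_c = 46 − 30/2 = 31, R_n = min(1.2×31×20×450, 2.4×27×20×450) = 334.8 kN/bolt; interior L_c = 93 − 30 = 63, R_n = 583.2 kN/bolt. φR_n = 0.75 × (3×334.8 + 6×583.2) = 3377.7 kN.
Governing: min(1812.6, 3377.7) = 1812.6 kN → bolt shear.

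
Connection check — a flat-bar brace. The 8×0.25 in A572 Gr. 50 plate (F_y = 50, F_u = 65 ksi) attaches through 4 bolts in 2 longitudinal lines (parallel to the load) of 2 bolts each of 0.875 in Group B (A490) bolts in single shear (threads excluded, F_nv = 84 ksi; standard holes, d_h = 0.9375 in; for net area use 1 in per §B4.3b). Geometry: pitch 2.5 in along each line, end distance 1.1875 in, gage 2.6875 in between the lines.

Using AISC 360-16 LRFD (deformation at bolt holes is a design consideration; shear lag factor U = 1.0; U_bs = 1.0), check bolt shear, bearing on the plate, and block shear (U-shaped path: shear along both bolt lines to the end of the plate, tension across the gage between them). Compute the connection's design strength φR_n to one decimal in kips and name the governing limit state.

52.6 kips (block shear governs)

Bolt shear: A_b = π(0.875)²/4 = 0.60132 in². φR_n = 0.75 × 84 × 0.60132 × 4 × 1 = 151.5 kips.
Bearing (0.25 in plate, F_u = 65 ksi): end bolts L_c = 1.1875 − 0.9375/2 = 0.71875, R_n = min(1.2×0.71875×0.25×65, 2.4×0.875×0.25×65) = 14.016 kips/bolt; interior L_c = 2.5 − 0.9375 = 1.5625, R_n = 30.469 kips/bolt. φR_n = 0.75 × (2×14.016 + 2×30.469) = 66.7 kips.
Block shear: shear path 2×[1.1875+1×2.5] = 2×3.6875 in, A_gv = 1.8438, A_nv = 2×(3.6875 − 1.5×1)×0.25 = 1.0938 in²; tension across gage: (2.6875 − 1×1)×0.25 = 0.42188 in². R_n = min(0.6×65×1.0938, 0.6×50×1.8438) + 1.0×65×0.42188 = min(42.658, 55.314) + 27.422 = 70.08 kips. φR_n = 0.75 × 70.08 = 52.6 kips.
Governing: min(151.5, 66.7, 52.6) = 52.6 kips → block shear.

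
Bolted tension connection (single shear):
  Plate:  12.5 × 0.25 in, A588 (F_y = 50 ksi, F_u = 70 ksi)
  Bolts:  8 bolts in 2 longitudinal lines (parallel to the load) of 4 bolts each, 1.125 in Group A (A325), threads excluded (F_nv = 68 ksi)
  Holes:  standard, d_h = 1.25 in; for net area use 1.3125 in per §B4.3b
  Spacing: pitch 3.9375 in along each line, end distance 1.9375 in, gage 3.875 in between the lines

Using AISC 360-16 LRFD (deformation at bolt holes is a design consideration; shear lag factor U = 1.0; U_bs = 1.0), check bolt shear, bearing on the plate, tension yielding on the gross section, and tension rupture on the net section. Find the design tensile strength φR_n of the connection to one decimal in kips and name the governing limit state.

Bolt shear: A_b = π(1.125)²/4 = 0.99402 in². φR_n = 0.75 × 68 × 0.99402 × 8 × 1 = 405.6 kips.
Bearing (0.25 in plate, F_u = 70 ksi): end bolts L_c = 1.9375 − 1.25/2 = 1.3125, R_n = min(1.2×1.3125×0.25×70, 2.4×1.125×0.25×70) = 27.563 kips/bolt; interior L_c = 3.9375 − 1.25 = 2.6875, R_n = 47.25 kips/bolt. φR_n = 0.75 × (2×27.563 + 6×47.25) = 254.0 kips.
Tension yield (gross): A_g = 12.5×0.25 = 3.125 in². φR_n = 0.90 × 50 × 3.125 = 140.6 kips.
Tension rupture (net): A_n = (12.5 − 2×1.3125)×0.25 = 2.4688 in² (U = 1.0, A_e = A_n). φR_n = 0.75 × 70 × 2.4688 = 129.6 kips.
Governing: min(405.6, 254.0, 140.6, 129.6) = 129.6 kips → net-section rupture.

129.6 kips (net-section rupture governs)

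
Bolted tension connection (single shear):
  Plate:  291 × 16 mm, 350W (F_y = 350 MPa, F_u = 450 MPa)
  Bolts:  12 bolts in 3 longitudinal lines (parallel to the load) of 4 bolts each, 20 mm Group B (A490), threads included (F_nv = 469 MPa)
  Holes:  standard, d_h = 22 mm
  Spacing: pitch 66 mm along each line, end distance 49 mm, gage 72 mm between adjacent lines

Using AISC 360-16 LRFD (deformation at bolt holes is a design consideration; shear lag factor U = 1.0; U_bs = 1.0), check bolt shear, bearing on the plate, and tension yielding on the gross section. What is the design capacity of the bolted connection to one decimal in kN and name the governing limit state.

1326.1 kN (bolt shear governs)

Bolt shear: A_b = π(20)²/4 = 314.16 mm². φR_n = 0.75 × 469 × 314.16 × 12 × 1 = 1326.1 kN.
Bearing (16 mm plate, F_u = 450 MPa): end bolts L_c = 49 − 22/2 = 38, R_n = min(1.2×38×16×450, 2.4×20×16×450) = 328.32 kN/bolt; interior L_c = 66 − 22 = 44, R_n = 345.6 kN/bolt. φR_n = 0.75 × (3×328.32 + 9×345.6) = 3071.5 kN.
Tension yield (gross): A_g = 291×16 = 4656 mm². φR_n = 0.90 × 350 × 4656 = 1466.6 kN.
Governing: min(1326.1, 3071.5, 1466.6) = 1326.1 kN → bolt shear.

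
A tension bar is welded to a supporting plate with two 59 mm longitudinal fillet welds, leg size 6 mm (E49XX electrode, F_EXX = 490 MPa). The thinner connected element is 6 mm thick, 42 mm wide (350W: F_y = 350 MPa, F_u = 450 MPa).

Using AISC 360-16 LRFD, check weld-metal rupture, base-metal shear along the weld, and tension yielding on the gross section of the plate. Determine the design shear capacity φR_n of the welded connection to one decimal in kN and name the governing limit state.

Weld metal: throat = 0.707×6 = 4.242 mm, L = 2×59 = 118 mm. φR_n = 0.75 × 0.6 × 490 × 4.242 × 118 = 110.4 kN.
Base metal shear (6 mm plate): yield φR_n = 1.0×0.6×350×6×118 = 148.7 kN; rupture φR_n = 0.75×0.6×450×6×118 = 143.4 kN; take 143.4 kN (rupture).
Tension yield (gross): A_g = 42×6 = 252 mm². φR_n = 0.90 × 350 × 252 = 79.4 kN.
Governing: min(110.4, 143.4, 79.4) = 79.4 kN → gross-section yield.

79.4 kN (gross-section yield governs)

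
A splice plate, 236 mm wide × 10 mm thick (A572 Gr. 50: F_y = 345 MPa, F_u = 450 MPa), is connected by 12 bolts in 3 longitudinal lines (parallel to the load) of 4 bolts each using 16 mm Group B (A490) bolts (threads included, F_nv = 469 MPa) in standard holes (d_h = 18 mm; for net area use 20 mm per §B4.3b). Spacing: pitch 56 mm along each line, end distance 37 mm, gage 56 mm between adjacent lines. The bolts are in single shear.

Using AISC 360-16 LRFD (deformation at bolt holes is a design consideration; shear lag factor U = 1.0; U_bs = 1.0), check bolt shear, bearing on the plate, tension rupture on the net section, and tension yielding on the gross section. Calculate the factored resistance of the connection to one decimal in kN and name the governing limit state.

Bolt shear: A_b = π(16)²/4 = 201.06 mm². φR_n = 0.75 × 469 × 201.06 × 12 × 1 = 848.7 kN.
Bearing (10 mm plate, F_u = 450 MPa): end bolts L_c = 37 − 18/2 = 28, R_n = min(1.2×28×10×450, 2.4×16×10×450) = 151.2 kN/bolt; interior L_c = 56 − 18 = 38, R_n = 172.8 kN/bolt. φR_n = 0.75 × (3×151.2 + 9×172.8) = 1506.6 kN.
Tension rupture (net): A_n = (236 − 3×20)×10 = 1760 mm² (U = 1.0, A_e = A_n). φR_n = 0.75 × 450 × 1760 = 594.0 kN.
Tension yield (gross): A_g = 236×10 = 2360 mm². φR_n = 0.90 × 345 × 2360 = 732.8 kN.
Governing: min(848.7, 1506.6, 594.0, 732.8) = 594.0 kN → net-section rupture.

594.0 kN (net-section rupture governs)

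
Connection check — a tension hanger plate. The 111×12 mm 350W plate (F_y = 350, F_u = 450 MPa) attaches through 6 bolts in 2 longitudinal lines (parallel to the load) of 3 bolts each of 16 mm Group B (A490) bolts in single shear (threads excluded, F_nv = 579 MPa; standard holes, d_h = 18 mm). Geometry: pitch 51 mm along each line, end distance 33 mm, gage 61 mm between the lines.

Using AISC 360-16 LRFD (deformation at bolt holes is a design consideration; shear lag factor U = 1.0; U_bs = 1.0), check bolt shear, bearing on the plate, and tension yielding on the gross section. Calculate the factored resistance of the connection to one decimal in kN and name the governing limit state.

419.6 kN (gross-section yield governs)

Bolt shear: A_b = π(16)²/4 = 201.06 mm². φR_n = 0.75 × 579 × 201.06 × 6 × 1 = 523.9 kN.
Bearing (12 mm plate, F_u = 450 MPa): end bolts L_c = 33 − 18/2 = 24, R_n = min(1.2×24×12×450, 2.4×16×12×450) = 155.52 kN/bolt; interior L_c = 51 − 18 = 33, R_n = 207.36 kN/bolt. φR_n = 0.75 × (2×155.52 + 4×207.36) = 855.4 kN.
Tension yield (gross): A_g = 111×12 = 1332 mm². φR_n = 0.90 × 350 × 1332 = 419.6 kN.
Governing: min(523.9, 855.4, 419.6) = 419.6 kN → gross-section yield.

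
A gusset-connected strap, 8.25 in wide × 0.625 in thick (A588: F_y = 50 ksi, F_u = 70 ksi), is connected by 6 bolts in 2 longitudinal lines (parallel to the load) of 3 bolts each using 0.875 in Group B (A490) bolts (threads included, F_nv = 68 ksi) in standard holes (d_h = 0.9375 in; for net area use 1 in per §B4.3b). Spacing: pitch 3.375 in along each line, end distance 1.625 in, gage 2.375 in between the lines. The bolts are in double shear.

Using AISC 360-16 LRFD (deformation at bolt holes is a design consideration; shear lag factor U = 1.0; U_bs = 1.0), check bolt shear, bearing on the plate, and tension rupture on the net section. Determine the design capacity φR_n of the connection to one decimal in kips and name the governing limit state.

Bolt shear: A_b = π(0.875)²/4 = 0.60132 in². φR_n = 0.75 × 68 × 0.60132 × 6 × 2 = 368.0 kips.
Bearing (0.625 in plate, F_u = 70 ksi): end bolts L_c = 1.625 − 0.9375/2 = 1.15625, R_n = min(1.2×1.15625×0.625×70, 2.4×0.875×0.625×70) = 60.703 kips/bolt; interior L_c = 3.375 − 0.9375 = 2.4375, R_n = 91.875 kips/bolt. φR_n = 0.75 × (2×60.703 + 4×91.875) = 366.7 kips.
Tension rupture (net): A_n = (8.25 − 2×1)×0.625 = 3.9063 in² (U = 1.0, A_e = A_n). φR_n = 0.75 × 70 × 3.9063 = 205.1 kips.
Governing: min(368.0, 366.7, 205.1) = 205.1 kips → net-section rupture.

205.1 kips (net-section rupture governs)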